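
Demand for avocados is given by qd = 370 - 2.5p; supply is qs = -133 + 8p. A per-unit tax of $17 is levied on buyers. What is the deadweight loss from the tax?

Pre-tax equilibrium: p* = 1006/21, q* = 5255/21.
Tax on buyers shifts demand to qd = 370 − 2.5(p + 17) = 327.5 - 2.5p.
327.5 - 2.5p = -133 + 8p gives seller price ps = 307/7; buyers pay pb = 307/7 + 17 = 426/7.
New quantity: q = 370 − 2.5(426/7) = 1525/7.
DWL = ½ × 17 × (5255/21 − 1525/7) = 5780/21.

Deadweight loss = 5780/21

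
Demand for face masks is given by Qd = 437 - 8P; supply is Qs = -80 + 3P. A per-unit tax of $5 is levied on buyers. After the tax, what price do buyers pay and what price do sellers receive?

Pre-tax equilibrium: P* = 47, Q* = 61.
Tax on buyers shifts demand to Qd = 437 − 8(P + 5) = 397 - 8P.
397 - 8P = -80 + 3P gives seller price Ps = 477/11; buyers pay Pb = 477/11 + 5 = 532/11.
New quantity: Q = 437 − 8(532/11) = 551/11.

Buyers pay 532/11, sellers receive 477/11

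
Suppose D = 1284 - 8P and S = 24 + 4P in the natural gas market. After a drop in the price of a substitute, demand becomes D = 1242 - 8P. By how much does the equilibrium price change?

ΔP = -3.5

Original equilibrium: P* = 105, Q* = 444.
New equilibrium: 1242 - 8P = 24 + 4P, so 1218 = 12P and P' = 101.5; Q' = 1242 − 8(101.5) = 430.
Change in price: 101.5 − 105 = -3.5.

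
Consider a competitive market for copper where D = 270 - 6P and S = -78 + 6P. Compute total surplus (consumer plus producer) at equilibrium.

Total surplus = 1536

Equilibrium: 270 - 6P = -78 + 6P gives P* = 29, Q* = 96.
Demand choke price: P = 45; supply starts at P = 13.
CS = ½(45 − 29)(96) = 768; PS = ½(29 − 13)(96) = 768.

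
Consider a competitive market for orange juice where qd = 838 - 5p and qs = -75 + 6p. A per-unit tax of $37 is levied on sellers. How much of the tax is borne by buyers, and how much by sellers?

Buyers bear 222/11, sellers bear 185/11

Pre-tax equilibrium: p* = 83, q* = 423.
Tax on sellers shifts supply to qs = -75 + 6(p − 37) = -297 + 6p.
838 - 5p = -297 + 6p gives buyer price pb = 1135/11; sellers receive ps = 1135/11 − 37 = 728/11.
New quantity: q = 838 − 5(1135/11) = 3543/11.
Buyer burden = 1135/11 − 83 = 222/11; seller burden = 83 − 728/11 = 185/11.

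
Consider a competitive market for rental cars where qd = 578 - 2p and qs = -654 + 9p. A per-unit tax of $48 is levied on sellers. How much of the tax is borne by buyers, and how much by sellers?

Pre-tax equilibrium: p* = 112, q* = 354.
Tax on sellers shifts supply to qs = -654 + 9(p − 48) = -1086 + 9p.
578 - 2p = -1086 + 9p gives buyer price pb = 1664/11; sellers receive ps = 1664/11 − 48 = 1136/11.
New quantity: q = 578 − 2(1664/11) = 3030/11.
Buyer burden = 1664/11 − 112 = 432/11; seller burden = 112 − 1136/11 = 96/11.

Buyers bear 432/11, sellers bear 96/11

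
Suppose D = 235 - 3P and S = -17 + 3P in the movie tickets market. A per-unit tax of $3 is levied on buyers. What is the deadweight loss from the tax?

Pre-tax equilibrium: P* = 42, Q* = 109.
Tax on buyers shifts demand to D = 235 − 3(P + 3) = 226 - 3P.
226 - 3P = -17 + 3P gives seller price Ps = 40.5; buyers pay Pb = 40.5 + 3 = 43.5.
New quantity: Q = 235 − 3(43.5) = 104.5.
DWL = ½ × 3 × (109 − 104.5) = 6.75.

Deadweight loss = 6.75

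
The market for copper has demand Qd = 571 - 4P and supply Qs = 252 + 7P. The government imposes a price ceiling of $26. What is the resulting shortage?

Shortage = 33

Equilibrium price would be P* = 29, so the ceiling at 26 binds.
At P = 26: Qd = 571 − 4(26) = 467, Qs = 252 + 7(26) = 434.
Shortage = 467 − 434 = 33.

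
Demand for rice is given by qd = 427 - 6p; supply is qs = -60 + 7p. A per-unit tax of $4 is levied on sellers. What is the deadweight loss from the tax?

Deadweight loss = 336/13

Pre-tax equilibrium: p* = 487/13, q* = 2629/13.
Tax on sellers shifts supply to qs = -60 + 7(p − 4) = -88 + 7p.
427 - 6p = -88 + 7p gives buyer price pb = 515/13; sellers receive ps = 515/13 − 4 = 463/13.
New quantity: q = 427 − 6(515/13) = 2461/13.
DWL = ½ × 4 × (2629/13 − 2461/13) = 336/13.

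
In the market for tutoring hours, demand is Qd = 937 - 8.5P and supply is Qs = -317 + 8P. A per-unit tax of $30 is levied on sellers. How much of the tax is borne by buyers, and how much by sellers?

Pre-tax equilibrium: P* = 76, Q* = 291.
Tax on sellers shifts supply to Qs = -317 + 8(P − 30) = -557 + 8P.
937 - 8.5P = -557 + 8P gives buyer price Pb = 996/11; sellers receive Ps = 996/11 − 30 = 666/11.
New quantity: Q = 937 − 8.5(996/11) = 1841/11.
Buyer burden = 996/11 − 76 = 160/11; seller burden = 76 − 666/11 = 170/11.

Buyers bear 160/11, sellers bear 170/11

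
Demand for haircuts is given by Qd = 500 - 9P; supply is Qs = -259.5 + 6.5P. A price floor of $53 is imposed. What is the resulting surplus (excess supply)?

Equilibrium price would be P* = 49, so the floor at 53 binds.
At P = 53: Qd = 23, Qs = 85.
Surplus = 85 − 23 = 62.

Surplus = 62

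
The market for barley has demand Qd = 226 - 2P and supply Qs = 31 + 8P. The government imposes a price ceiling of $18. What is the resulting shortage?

Shortage = 15

Equilibrium price would be P* = 19.5, so the ceiling at 18 binds.
At P = 18: Qd = 226 − 2(18) = 190, Qs = 31 + 8(18) = 175.
Shortage = 190 − 175 = 15.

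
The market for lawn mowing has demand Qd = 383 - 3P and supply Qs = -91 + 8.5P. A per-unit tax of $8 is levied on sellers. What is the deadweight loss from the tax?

Deadweight loss = 1632/23

Pre-tax equilibrium: P* = 948/23, Q* = 5965/23.
Tax on sellers shifts supply to Qs = -91 + 8.5(P − 8) = -159 + 8.5P.
383 - 3P = -159 + 8.5P gives buyer price Pb = 1084/23; sellers receive Ps = 1084/23 − 8 = 900/23.
New quantity: Q = 383 − 3(1084/23) = 5557/23.
DWL = ½ × 8 × (5965/23 − 5557/23) = 1632/23.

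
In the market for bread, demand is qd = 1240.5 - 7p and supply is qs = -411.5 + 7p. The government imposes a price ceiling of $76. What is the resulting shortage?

Equilibrium price would be p* = 118, so the ceiling at 76 binds.
At p = 76: qd = 1240.5 − 7(76) = 708.5, qs = -411.5 + 7(76) = 120.5.
Shortage = 708.5 − 120.5 = 588.

Shortage = 588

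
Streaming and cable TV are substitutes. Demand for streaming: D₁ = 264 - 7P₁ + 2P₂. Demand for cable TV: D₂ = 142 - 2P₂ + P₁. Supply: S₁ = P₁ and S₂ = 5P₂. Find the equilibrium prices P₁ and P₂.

P₁ = 1066/27, P₂ = 700/27

Market 1: 264 - 7P₁ + 2P₂ = P₁ → 8P₁ - 2P₂ = 264.
Market 2: 7P₂ - P₁ = 142.
Eliminating P₂: 7×(1) + 2×(2) gives 54P₁ = 2132, so P₁ = 1066/27.
Back-substitute into (2): P₂ = (142 + 1×1066/27) / 7 = 700/27.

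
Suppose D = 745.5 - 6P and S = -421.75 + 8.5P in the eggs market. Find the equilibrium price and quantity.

P* = 80.5, Q* = 262.5

Set D = S: 745.5 - 6P = -421.75 + 8.5P.
1167.25 = 14.5P, so P* = 80.5.
Q* = 745.5 − 6(80.5) = 262.5.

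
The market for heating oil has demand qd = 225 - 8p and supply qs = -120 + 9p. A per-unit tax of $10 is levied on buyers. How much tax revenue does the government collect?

Tax revenue = 3450/17

Pre-tax equilibrium: p* = 345/17, q* = 1065/17.
Tax on buyers shifts demand to qd = 225 − 8(p + 10) = 145 - 8p.
145 - 8p = -120 + 9p gives seller price ps = 265/17; buyers pay pb = 265/17 + 10 = 435/17.
New quantity: q = 225 − 8(435/17) = 345/17.
Revenue = 10 × 345/17 = 3450/17.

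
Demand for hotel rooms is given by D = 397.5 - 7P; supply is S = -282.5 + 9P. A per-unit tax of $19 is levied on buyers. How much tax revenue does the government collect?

Pre-tax equilibrium: P* = 42.5, Q* = 100.
Tax on buyers shifts demand to D = 397.5 − 7(P + 19) = 264.5 - 7P.
264.5 - 7P = -282.5 + 9P gives seller price Ps = 34.1875; buyers pay Pb = 34.1875 + 19 = 53.1875.
New quantity: Q = 397.5 − 7(53.1875) = 25.1875.
Revenue = 19 × 25.1875 = 478.5625.

Tax revenue = 478.5625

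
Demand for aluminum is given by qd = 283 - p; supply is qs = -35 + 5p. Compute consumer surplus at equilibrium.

Consumer surplus = 26450

Equilibrium: 283 - p = -35 + 5p gives p* = 53, q* = 230.
Demand choke price (qd = 0): p = 283.
CS = ½(283 − 53)(230) = 26450.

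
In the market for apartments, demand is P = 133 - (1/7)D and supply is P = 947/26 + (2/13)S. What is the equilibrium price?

Set the two price expressions equal: 133 - (1/7)Q = 947/26 + (2/13)Q.
2511/26 = (27/91)Q, so Q* = 325.5.
P* = 133 − (1/7)(325.5) = 86.5.

P* = 86.5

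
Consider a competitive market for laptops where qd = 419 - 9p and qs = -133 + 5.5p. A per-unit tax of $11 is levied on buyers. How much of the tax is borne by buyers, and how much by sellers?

Buyers bear 121/29, sellers bear 198/29

Pre-tax equilibrium: p* = 1104/29, q* = 2215/29.
Tax on buyers shifts demand to qd = 419 − 9(p + 11) = 320 - 9p.
320 - 9p = -133 + 5.5p gives seller price ps = 906/29; buyers pay pb = 906/29 + 11 = 1225/29.
New quantity: q = 419 − 9(1225/29) = 1126/29.
Buyer burden = 1225/29 − 1104/29 = 121/29; seller burden = 1104/29 − 906/29 = 198/29.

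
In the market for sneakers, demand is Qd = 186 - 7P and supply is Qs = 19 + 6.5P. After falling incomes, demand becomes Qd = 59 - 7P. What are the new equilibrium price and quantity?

P' = 80/27, Q' = 1033/27

Original equilibrium: P* = 334/27, Q* = 2684/27.
New equilibrium: 59 - 7P = 19 + 6.5P, so 40 = 13.5P and P' = 80/27; Q' = 59 − 7(80/27) = 1033/27.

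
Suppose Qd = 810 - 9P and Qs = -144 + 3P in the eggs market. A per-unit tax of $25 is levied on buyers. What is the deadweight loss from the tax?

Pre-tax equilibrium: P* = 79.5, Q* = 94.5.
Tax on buyers shifts demand to Qd = 810 − 9(P + 25) = 585 - 9P.
585 - 9P = -144 + 3P gives seller price Ps = 60.75; buyers pay Pb = 60.75 + 25 = 85.75.
New quantity: Q = 810 − 9(85.75) = 38.25.
DWL = ½ × 25 × (94.5 − 38.25) = 703.125.

Deadweight loss = 703.125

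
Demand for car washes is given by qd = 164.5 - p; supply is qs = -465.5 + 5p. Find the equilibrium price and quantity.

Set qd = qs: 164.5 - p = -465.5 + 5p.
630 = 6p, so p* = 105.
q* = 164.5 − 1(105) = 59.5.

p* = 105, q* = 59.5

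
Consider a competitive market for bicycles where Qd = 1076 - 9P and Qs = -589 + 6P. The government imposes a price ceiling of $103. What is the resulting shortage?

Shortage = 120

Equilibrium price would be P* = 111, so the ceiling at 103 binds.
At P = 103: Qd = 1076 − 9(103) = 149, Qs = -589 + 6(103) = 29.
Shortage = 149 − 29 = 120.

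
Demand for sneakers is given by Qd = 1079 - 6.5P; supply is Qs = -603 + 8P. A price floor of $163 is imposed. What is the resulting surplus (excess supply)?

Equilibrium price would be P* = 116, so the floor at 163 binds.
At P = 163: Qd = 19.5, Qs = 701.
Surplus = 701 − 19.5 = 681.5.

Surplus = 681.5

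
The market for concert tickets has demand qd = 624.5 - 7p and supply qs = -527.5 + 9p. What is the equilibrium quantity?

q* = 120.5

Set qd = qs: 624.5 - 7p = -527.5 + 9p.
1152 = 16p, so p* = 72.
q* = 624.5 − 7(72) = 120.5.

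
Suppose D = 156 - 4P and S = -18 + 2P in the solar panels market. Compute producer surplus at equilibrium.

Equilibrium: 156 - 4P = -18 + 2P gives P* = 29, Q* = 40.
Supply starts at P = 9 (where S = 0).
PS = ½(29 − 9)(40) = 400.

Producer surplus = 400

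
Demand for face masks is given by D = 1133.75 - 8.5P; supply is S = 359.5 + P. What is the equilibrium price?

P* = 81.5

Set D = S: 1133.75 - 8.5P = 359.5 + P.
774.25 = 9.5P, so P* = 81.5.
Q* = 1133.75 − 8.5(81.5) = 441.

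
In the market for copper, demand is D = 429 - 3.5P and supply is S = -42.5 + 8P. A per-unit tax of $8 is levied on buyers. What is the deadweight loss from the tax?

Pre-tax equilibrium: P* = 41, Q* = 285.5.
Tax on buyers shifts demand to D = 429 − 3.5(P + 8) = 401 - 3.5P.
401 - 3.5P = -42.5 + 8P gives seller price Ps = 887/23; buyers pay Pb = 887/23 + 8 = 1071/23.
New quantity: Q = 429 − 3.5(1071/23) = 12237/46.
DWL = ½ × 8 × (285.5 − 12237/46) = 1792/23.

Deadweight loss = 1792/23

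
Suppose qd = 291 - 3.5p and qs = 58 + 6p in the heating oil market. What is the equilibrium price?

Set qd = qs: 291 - 3.5p = 58 + 6p.
233 = 9.5p, so p* = 466/19.
q* = 291 − 3.5(466/19) = 3898/19.

p* = 466/19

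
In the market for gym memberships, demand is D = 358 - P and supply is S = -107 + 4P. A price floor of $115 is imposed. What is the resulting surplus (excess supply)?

Surplus = 110

Equilibrium price would be P* = 93, so the floor at 115 binds.
At P = 115: D = 243, S = 353.
Surplus = 353 − 243 = 110.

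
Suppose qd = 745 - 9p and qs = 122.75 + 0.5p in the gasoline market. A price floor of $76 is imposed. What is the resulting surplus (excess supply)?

Surplus = 99.75

Equilibrium price would be p* = 65.5, so the floor at 76 binds.
At p = 76: qd = 61, qs = 160.75.
Surplus = 160.75 − 61 = 99.75.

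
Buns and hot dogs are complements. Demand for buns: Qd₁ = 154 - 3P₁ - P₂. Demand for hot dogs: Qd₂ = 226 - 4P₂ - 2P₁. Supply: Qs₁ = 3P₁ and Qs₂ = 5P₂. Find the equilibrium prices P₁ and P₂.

Market 1: 154 - 3P₁ - P₂ = 3P₁ → 6P₁ + P₂ = 154.
Market 2: 9P₂ + 2P₁ = 226.
Eliminating P₂: 9×(1) − 1×(2) gives 52P₁ = 1160, so P₁ = 290/13.
Back-substitute into (2): P₂ = (226 − 2×290/13) / 9 = 262/13.

P₁ = 290/13, P₂ = 262/13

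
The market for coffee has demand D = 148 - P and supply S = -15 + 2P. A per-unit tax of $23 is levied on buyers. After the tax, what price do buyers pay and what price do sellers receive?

Buyers pay 209/3, sellers receive 140/3

Pre-tax equilibrium: P* = 163/3, Q* = 281/3.
Tax on buyers shifts demand to D = 148 − 1(P + 23) = 125 - P.
125 - P = -15 + 2P gives seller price Ps = 140/3; buyers pay Pb = 140/3 + 23 = 209/3.
New quantity: Q = 148 − 1(209/3) = 235/3.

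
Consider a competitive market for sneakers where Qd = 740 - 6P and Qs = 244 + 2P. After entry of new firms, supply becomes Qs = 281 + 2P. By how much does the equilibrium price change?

ΔP = -4.625

Original equilibrium: P* = 62, Q* = 368.
New equilibrium: 740 - 6P = 281 + 2P, so 459 = 8P and P' = 57.375; Q' = 740 − 6(57.375) = 395.75.
Change in price: 57.375 − 62 = -4.625.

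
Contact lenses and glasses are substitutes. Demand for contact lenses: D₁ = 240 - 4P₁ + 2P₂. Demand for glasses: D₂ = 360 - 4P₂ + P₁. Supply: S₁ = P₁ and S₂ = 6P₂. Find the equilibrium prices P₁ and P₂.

Market 1: 240 - 4P₁ + 2P₂ = P₁ → 5P₁ - 2P₂ = 240.
Market 2: 10P₂ - P₁ = 360.
Eliminating P₂: 10×(1) + 2×(2) gives 48P₁ = 3120, so P₁ = 65.
Back-substitute into (2): P₂ = (360 + 1×65) / 10 = 42.5.

P₁ = 65, P₂ = 42.5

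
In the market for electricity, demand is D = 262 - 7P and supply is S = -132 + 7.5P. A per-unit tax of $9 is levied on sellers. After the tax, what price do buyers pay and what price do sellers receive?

Buyers pay 923/29, sellers receive 662/29

Pre-tax equilibrium: P* = 788/29, Q* = 2082/29.
Tax on sellers shifts supply to S = -132 + 7.5(P − 9) = -199.5 + 7.5P.
262 - 7P = -199.5 + 7.5P gives buyer price Pb = 923/29; sellers receive Ps = 923/29 − 9 = 662/29.
New quantity: Q = 262 − 7(923/29) = 1137/29.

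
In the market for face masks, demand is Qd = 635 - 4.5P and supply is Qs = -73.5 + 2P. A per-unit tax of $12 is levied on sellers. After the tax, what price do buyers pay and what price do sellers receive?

Pre-tax equilibrium: P* = 109, Q* = 144.5.
Tax on sellers shifts supply to Qs = -73.5 + 2(P − 12) = -97.5 + 2P.
635 - 4.5P = -97.5 + 2P gives buyer price Pb = 1465/13; sellers receive Ps = 1465/13 − 12 = 1309/13.
New quantity: Q = 635 − 4.5(1465/13) = 3325/26.

Buyers pay 1465/13, sellers receive 1309/13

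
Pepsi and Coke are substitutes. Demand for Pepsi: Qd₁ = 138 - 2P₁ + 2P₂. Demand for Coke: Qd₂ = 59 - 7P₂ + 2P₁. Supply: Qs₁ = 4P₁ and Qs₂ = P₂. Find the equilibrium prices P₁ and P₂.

Market 1: 138 - 2P₁ + 2P₂ = 4P₁ → 6P₁ - 2P₂ = 138.
Market 2: 8P₂ - 2P₁ = 59.
Eliminating P₂: 8×(1) + 2×(2) gives 44P₁ = 1222, so P₁ = 611/22.
Back-substitute into (2): P₂ = (59 + 2×611/22) / 8 = 315/22.

P₁ = 611/22, P₂ = 315/22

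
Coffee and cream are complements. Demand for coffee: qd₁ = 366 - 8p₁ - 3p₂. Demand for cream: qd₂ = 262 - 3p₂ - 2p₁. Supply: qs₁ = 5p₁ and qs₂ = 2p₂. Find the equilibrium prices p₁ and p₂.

p₁ = 1044/59, p₂ = 2674/59

Market 1: 366 - 8p₁ - 3p₂ = 5p₁ → 13p₁ + 3p₂ = 366.
Market 2: 5p₂ + 2p₁ = 262.
Eliminating p₂: 5×(1) − 3×(2) gives 59p₁ = 1044, so p₁ = 1044/59.
Back-substitute into (2): p₂ = (262 − 2×1044/59) / 5 = 2674/59.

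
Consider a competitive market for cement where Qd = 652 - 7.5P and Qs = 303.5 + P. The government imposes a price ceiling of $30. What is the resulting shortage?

Equilibrium price would be P* = 41, so the ceiling at 30 binds.
At P = 30: Qd = 652 − 7.5(30) = 427, Qs = 303.5 + 1(30) = 333.5.
Shortage = 427 − 333.5 = 93.5.

Shortage = 93.5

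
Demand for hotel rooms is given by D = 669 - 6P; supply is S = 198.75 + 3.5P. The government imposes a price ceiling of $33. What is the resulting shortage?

Shortage = 156.75

Equilibrium price would be P* = 49.5, so the ceiling at 33 binds.
At P = 33: D = 669 − 6(33) = 471, S = 198.75 + 3.5(33) = 314.25.
Shortage = 471 − 314.25 = 156.75.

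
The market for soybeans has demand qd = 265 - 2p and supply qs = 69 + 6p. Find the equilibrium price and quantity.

p* = 24.5, q* = 216

Set qd = qs: 265 - 2p = 69 + 6p.
196 = 8p, so p* = 24.5.
q* = 265 − 2(24.5) = 216.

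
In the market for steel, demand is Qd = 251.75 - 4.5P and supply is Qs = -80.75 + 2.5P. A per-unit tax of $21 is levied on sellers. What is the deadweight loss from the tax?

Pre-tax equilibrium: P* = 47.5, Q* = 38.
Tax on sellers shifts supply to Qs = -80.75 + 2.5(P − 21) = -133.25 + 2.5P.
251.75 - 4.5P = -133.25 + 2.5P gives buyer price Pb = 55; sellers receive Ps = 55 − 21 = 34.
New quantity: Q = 251.75 − 4.5(55) = 4.25.
DWL = ½ × 21 × (38 − 4.25) = 354.375.

Deadweight loss = 354.375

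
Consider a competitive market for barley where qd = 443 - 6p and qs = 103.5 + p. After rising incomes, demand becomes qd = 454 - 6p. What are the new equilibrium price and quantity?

p' = 701/14, q' = 1075/7

Original equilibrium: p* = 48.5, q* = 152.
New equilibrium: 454 - 6p = 103.5 + p, so 350.5 = 7p and p' = 701/14; q' = 454 − 6(701/14) = 1075/7.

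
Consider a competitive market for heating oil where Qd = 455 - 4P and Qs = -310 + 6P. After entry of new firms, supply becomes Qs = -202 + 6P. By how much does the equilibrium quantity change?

ΔQ = 43.2

Original equilibrium: P* = 76.5, Q* = 149.
New equilibrium: 455 - 4P = -202 + 6P, so 657 = 10P and P' = 65.7; Q' = 455 − 4(65.7) = 192.2.
Change in quantity: 192.2 − 149 = 43.2.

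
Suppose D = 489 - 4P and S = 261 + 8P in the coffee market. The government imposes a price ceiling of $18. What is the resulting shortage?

Equilibrium price would be P* = 19, so the ceiling at 18 binds.
At P = 18: D = 489 − 4(18) = 417, S = 261 + 8(18) = 405.
Shortage = 417 − 405 = 12.

Shortage = 12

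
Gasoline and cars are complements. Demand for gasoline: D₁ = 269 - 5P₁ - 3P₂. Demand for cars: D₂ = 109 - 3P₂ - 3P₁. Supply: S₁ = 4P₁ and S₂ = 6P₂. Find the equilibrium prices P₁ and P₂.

P₁ = 349/12, P₂ = 29/12

Market 1: 269 - 5P₁ - 3P₂ = 4P₁ → 9P₁ + 3P₂ = 269.
Market 2: 9P₂ + 3P₁ = 109.
Eliminating P₂: 9×(1) − 3×(2) gives 72P₁ = 2094, so P₁ = 349/12.
Back-substitute into (2): P₂ = (109 − 3×349/12) / 9 = 29/12.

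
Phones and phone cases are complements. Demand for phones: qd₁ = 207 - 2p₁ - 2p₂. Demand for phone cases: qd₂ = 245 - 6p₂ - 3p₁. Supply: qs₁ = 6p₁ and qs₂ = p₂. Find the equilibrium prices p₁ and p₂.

Market 1: 207 - 2p₁ - 2p₂ = 6p₁ → 8p₁ + 2p₂ = 207.
Market 2: 7p₂ + 3p₁ = 245.
Eliminating p₂: 7×(1) − 2×(2) gives 50p₁ = 959, so p₁ = 19.18.
Back-substitute into (2): p₂ = (245 − 3×19.18) / 7 = 26.78.

p₁ = 19.18, p₂ = 26.78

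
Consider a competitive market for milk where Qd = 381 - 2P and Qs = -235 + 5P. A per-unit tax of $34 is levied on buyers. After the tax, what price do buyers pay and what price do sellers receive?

Pre-tax equilibrium: P* = 88, Q* = 205.
Tax on buyers shifts demand to Qd = 381 − 2(P + 34) = 313 - 2P.
313 - 2P = -235 + 5P gives seller price Ps = 548/7; buyers pay Pb = 548/7 + 34 = 786/7.
New quantity: Q = 381 − 2(786/7) = 1095/7.

Buyers pay 786/7, sellers receive 548/7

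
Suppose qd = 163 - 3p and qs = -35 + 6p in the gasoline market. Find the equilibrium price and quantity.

Set qd = qs: 163 - 3p = -35 + 6p.
198 = 9p, so p* = 22.
q* = 163 − 3(22) = 97.

p* = 22, q* = 97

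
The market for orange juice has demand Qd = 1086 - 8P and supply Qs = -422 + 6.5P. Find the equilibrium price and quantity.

P* = 104, Q* = 254

Set Qd = Qs: 1086 - 8P = -422 + 6.5P.
1508 = 14.5P, so P* = 104.
Q* = 1086 − 8(104) = 254.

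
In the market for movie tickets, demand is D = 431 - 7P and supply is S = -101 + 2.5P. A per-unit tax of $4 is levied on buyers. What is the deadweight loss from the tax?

Deadweight loss = 280/19

Pre-tax equilibrium: P* = 56, Q* = 39.
Tax on buyers shifts demand to D = 431 − 7(P + 4) = 403 - 7P.
403 - 7P = -101 + 2.5P gives seller price Ps = 1008/19; buyers pay Pb = 1008/19 + 4 = 1084/19.
New quantity: Q = 431 − 7(1084/19) = 601/19.
DWL = ½ × 4 × (39 − 601/19) = 280/19.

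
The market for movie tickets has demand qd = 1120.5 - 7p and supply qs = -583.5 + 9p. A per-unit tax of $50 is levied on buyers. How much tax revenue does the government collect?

Tax revenue = 8906.25

Pre-tax equilibrium: p* = 106.5, q* = 375.
Tax on buyers shifts demand to qd = 1120.5 − 7(p + 50) = 770.5 - 7p.
770.5 - 7p = -583.5 + 9p gives seller price ps = 84.625; buyers pay pb = 84.625 + 50 = 134.625.
New quantity: q = 1120.5 − 7(134.625) = 178.125.
Revenue = 50 × 178.125 = 8906.25.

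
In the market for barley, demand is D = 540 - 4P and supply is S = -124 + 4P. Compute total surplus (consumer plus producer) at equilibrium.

Equilibrium: 540 - 4P = -124 + 4P gives P* = 83, Q* = 208.
Demand choke price: P = 135; supply starts at P = 31.
CS = ½(135 − 83)(208) = 5408; PS = ½(83 − 31)(208) = 5408.

Total surplus = 10816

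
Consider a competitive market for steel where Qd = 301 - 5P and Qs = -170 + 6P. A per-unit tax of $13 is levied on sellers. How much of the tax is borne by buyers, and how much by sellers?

Buyers bear 78/11, sellers bear 65/11

Pre-tax equilibrium: P* = 471/11, Q* = 956/11.
Tax on sellers shifts supply to Qs = -170 + 6(P − 13) = -248 + 6P.
301 - 5P = -248 + 6P gives buyer price Pb = 549/11; sellers receive Ps = 549/11 − 13 = 406/11.
New quantity: Q = 301 − 5(549/11) = 566/11.
Buyer burden = 549/11 − 471/11 = 78/11; seller burden = 471/11 − 406/11 = 65/11.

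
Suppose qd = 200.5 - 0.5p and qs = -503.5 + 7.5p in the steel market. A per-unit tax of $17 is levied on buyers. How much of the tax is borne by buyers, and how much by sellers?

Pre-tax equilibrium: p* = 88, q* = 156.5.
Tax on buyers shifts demand to qd = 200.5 − 0.5(p + 17) = 192 - 0.5p.
192 - 0.5p = -503.5 + 7.5p gives seller price ps = 86.9375; buyers pay pb = 86.9375 + 17 = 103.9375.
New quantity: q = 200.5 − 0.5(103.9375) = 148.53125.
Buyer burden = 103.9375 − 88 = 15.9375; seller burden = 88 − 86.9375 = 1.0625.

Buyers bear $15.9375, sellers bear $1.0625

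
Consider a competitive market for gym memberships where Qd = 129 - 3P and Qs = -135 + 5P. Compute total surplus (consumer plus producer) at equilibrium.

Equilibrium: 129 - 3P = -135 + 5P gives P* = 33, Q* = 30.
Demand choke price: P = 43; supply starts at P = 27.
CS = ½(43 − 33)(30) = 150; PS = ½(33 − 27)(30) = 90.

Total surplus = 240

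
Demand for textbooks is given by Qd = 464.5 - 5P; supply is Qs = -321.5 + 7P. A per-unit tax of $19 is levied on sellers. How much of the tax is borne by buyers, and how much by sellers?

Pre-tax equilibrium: P* = 65.5, Q* = 137.
Tax on sellers shifts supply to Qs = -321.5 + 7(P − 19) = -454.5 + 7P.
464.5 - 5P = -454.5 + 7P gives buyer price Pb = 919/12; sellers receive Ps = 919/12 − 19 = 691/12.
New quantity: Q = 464.5 − 5(919/12) = 979/12.
Buyer burden = 919/12 − 65.5 = 133/12; seller burden = 65.5 − 691/12 = 95/12.

Buyers bear 133/12, sellers bear 95/12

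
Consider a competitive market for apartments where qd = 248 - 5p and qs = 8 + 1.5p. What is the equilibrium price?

p* = 480/13

Set qd = qs: 248 - 5p = 8 + 1.5p.
240 = 6.5p, so p* = 480/13.
q* = 248 − 5(480/13) = 824/13.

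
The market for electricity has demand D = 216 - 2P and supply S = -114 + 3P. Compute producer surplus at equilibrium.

Equilibrium: 216 - 2P = -114 + 3P gives P* = 66, Q* = 84.
Supply starts at P = 38 (where S = 0).
PS = ½(66 − 38)(84) = 1176.

Producer surplus = 1176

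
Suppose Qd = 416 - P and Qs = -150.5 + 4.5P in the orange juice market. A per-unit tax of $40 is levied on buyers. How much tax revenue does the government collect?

Pre-tax equilibrium: P* = 103, Q* = 313.
Tax on buyers shifts demand to Qd = 416 − 1(P + 40) = 376 - P.
376 - P = -150.5 + 4.5P gives seller price Ps = 1053/11; buyers pay Pb = 1053/11 + 40 = 1493/11.
New quantity: Q = 416 − 1(1493/11) = 3083/11.
Revenue = 40 × 3083/11 = 123320/11.

Tax revenue = 123320/11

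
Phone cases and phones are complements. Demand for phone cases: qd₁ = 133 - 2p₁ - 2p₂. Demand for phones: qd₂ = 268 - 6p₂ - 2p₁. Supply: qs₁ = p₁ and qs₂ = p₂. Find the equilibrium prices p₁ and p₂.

p₁ = 395/17, p₂ = 538/17

Market 1: 133 - 2p₁ - 2p₂ = p₁ → 3p₁ + 2p₂ = 133.
Market 2: 7p₂ + 2p₁ = 268.
Eliminating p₂: 7×(1) − 2×(2) gives 17p₁ = 395, so p₁ = 395/17.
Back-substitute into (2): p₂ = (268 − 2×395/17) / 7 = 538/17.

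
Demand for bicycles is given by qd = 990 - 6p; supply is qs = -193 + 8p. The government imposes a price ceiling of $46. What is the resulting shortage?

Shortage = 539

Equilibrium price would be p* = 84.5, so the ceiling at 46 binds.
At p = 46: qd = 990 − 6(46) = 714, qs = -193 + 8(46) = 175.
Shortage = 714 − 175 = 539.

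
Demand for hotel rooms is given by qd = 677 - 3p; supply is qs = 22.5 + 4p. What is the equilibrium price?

Set qd = qs: 677 - 3p = 22.5 + 4p.
654.5 = 7p, so p* = 93.5.
q* = 677 − 3(93.5) = 396.5.

p* = 93.5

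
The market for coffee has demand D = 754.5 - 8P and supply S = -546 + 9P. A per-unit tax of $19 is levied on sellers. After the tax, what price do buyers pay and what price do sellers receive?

Buyers pay 2943/34, sellers receive 2297/34

Pre-tax equilibrium: P* = 76.5, Q* = 142.5.
Tax on sellers shifts supply to S = -546 + 9(P − 19) = -717 + 9P.
754.5 - 8P = -717 + 9P gives buyer price Pb = 2943/34; sellers receive Ps = 2943/34 − 19 = 2297/34.
New quantity: Q = 754.5 − 8(2943/34) = 2109/34.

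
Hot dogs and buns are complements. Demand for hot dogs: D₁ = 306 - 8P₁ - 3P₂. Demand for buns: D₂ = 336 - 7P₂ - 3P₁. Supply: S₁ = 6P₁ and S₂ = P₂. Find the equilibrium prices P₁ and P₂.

Market 1: 306 - 8P₁ - 3P₂ = 6P₁ → 14P₁ + 3P₂ = 306.
Market 2: 8P₂ + 3P₁ = 336.
Eliminating P₂: 8×(1) − 3×(2) gives 103P₁ = 1440, so P₁ = 1440/103.
Back-substitute into (2): P₂ = (336 − 3×1440/103) / 8 = 3786/103.

P₁ = 1440/103, P₂ = 3786/103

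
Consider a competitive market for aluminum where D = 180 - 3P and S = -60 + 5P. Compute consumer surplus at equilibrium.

Equilibrium: 180 - 3P = -60 + 5P gives P* = 30, Q* = 90.
Demand choke price (D = 0): P = 60.
CS = ½(60 − 30)(90) = 1350.

Consumer surplus = 1350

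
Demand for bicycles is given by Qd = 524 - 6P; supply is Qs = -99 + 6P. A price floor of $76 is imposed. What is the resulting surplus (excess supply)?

Surplus = 289

Equilibrium price would be P* = 623/12, so the floor at 76 binds.
At P = 76: Qd = 68, Qs = 357.
Surplus = 357 − 68 = 289.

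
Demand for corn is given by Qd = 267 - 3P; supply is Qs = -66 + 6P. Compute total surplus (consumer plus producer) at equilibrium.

Equilibrium: 267 - 3P = -66 + 6P gives P* = 37, Q* = 156.
Demand choke price: P = 89; supply starts at P = 11.
CS = ½(89 − 37)(156) = 4056; PS = ½(37 − 11)(156) = 2028.

Total surplus = 6084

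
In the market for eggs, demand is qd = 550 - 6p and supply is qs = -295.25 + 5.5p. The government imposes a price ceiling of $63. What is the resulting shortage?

Shortage = 120.75

Equilibrium price would be p* = 73.5, so the ceiling at 63 binds.
At p = 63: qd = 550 − 6(63) = 172, qs = -295.25 + 5.5(63) = 51.25.
Shortage = 172 − 51.25 = 120.75.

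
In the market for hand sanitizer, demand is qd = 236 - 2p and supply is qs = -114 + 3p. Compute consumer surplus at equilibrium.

Equilibrium: 236 - 2p = -114 + 3p gives p* = 70, q* = 96.
Demand choke price (qd = 0): p = 118.
CS = ½(118 − 70)(96) = 2304.

Consumer surplus = 2304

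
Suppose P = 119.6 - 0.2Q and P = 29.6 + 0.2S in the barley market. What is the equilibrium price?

P* = 74.6

Set the two price expressions equal: 119.6 - 0.2Q = 29.6 + 0.2Q.
90 = 0.4Q, so Q* = 225.
P* = 119.6 − (0.2)(225) = 74.6.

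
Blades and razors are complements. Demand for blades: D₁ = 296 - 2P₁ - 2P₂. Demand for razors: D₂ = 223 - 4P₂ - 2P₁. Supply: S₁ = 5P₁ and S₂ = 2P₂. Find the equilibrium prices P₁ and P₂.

Market 1: 296 - 2P₁ - 2P₂ = 5P₁ → 7P₁ + 2P₂ = 296.
Market 2: 6P₂ + 2P₁ = 223.
Eliminating P₂: 6×(1) − 2×(2) gives 38P₁ = 1330, so P₁ = 35.
Back-substitute into (2): P₂ = (223 − 2×35) / 6 = 25.5.

P₁ = 35, P₂ = 25.5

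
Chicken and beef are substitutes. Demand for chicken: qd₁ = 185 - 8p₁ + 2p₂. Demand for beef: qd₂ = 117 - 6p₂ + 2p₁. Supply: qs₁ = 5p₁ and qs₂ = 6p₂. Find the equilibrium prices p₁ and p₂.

p₁ = 1227/76, p₂ = 1891/152

Market 1: 185 - 8p₁ + 2p₂ = 5p₁ → 13p₁ - 2p₂ = 185.
Market 2: 12p₂ - 2p₁ = 117.
Eliminating p₂: 12×(1) + 2×(2) gives 152p₁ = 2454, so p₁ = 1227/76.
Back-substitute into (2): p₂ = (117 + 2×1227/76) / 12 = 1891/152.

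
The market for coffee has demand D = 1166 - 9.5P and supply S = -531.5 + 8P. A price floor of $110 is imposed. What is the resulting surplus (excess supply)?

Surplus = 227.5

Equilibrium price would be P* = 97, so the floor at 110 binds.
At P = 110: D = 121, S = 348.5.
Surplus = 348.5 − 121 = 227.5.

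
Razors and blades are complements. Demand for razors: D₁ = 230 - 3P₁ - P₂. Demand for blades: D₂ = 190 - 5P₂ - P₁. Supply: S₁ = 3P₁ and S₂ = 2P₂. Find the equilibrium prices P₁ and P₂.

Market 1: 230 - 3P₁ - P₂ = 3P₁ → 6P₁ + P₂ = 230.
Market 2: 7P₂ + P₁ = 190.
Eliminating P₂: 7×(1) − 1×(2) gives 41P₁ = 1420, so P₁ = 1420/41.
Back-substitute into (2): P₂ = (190 − 1×1420/41) / 7 = 910/41.

P₁ = 1420/41, P₂ = 910/41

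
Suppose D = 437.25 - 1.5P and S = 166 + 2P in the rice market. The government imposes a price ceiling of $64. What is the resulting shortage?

Equilibrium price would be P* = 77.5, so the ceiling at 64 binds.
At P = 64: D = 437.25 − 1.5(64) = 341.25, S = 166 + 2(64) = 294.
Shortage = 341.25 − 294 = 47.25.

Shortage = 47.25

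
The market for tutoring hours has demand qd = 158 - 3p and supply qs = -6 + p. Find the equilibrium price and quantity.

p* = 41, q* = 35

Set qd = qs: 158 - 3p = -6 + p.
164 = 4p, so p* = 41.
q* = 158 − 3(41) = 35.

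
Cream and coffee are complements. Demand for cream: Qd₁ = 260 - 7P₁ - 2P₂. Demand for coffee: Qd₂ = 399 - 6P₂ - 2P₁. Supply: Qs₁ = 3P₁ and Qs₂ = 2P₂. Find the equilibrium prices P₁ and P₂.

Market 1: 260 - 7P₁ - 2P₂ = 3P₁ → 10P₁ + 2P₂ = 260.
Market 2: 8P₂ + 2P₁ = 399.
Eliminating P₂: 8×(1) − 2×(2) gives 76P₁ = 1282, so P₁ = 641/38.
Back-substitute into (2): P₂ = (399 − 2×641/38) / 8 = 1735/38.

P₁ = 641/38, P₂ = 1735/38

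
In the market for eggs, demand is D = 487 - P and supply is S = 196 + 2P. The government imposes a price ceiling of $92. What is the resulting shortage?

Equilibrium price would be P* = 97, so the ceiling at 92 binds.
At P = 92: D = 487 − 1(92) = 395, S = 196 + 2(92) = 380.
Shortage = 395 − 380 = 15.

Shortage = 15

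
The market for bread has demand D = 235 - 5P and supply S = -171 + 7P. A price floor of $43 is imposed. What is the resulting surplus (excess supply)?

Equilibrium price would be P* = 203/6, so the floor at 43 binds.
At P = 43: D = 20, S = 130.
Surplus = 130 − 20 = 110.

Surplus = 110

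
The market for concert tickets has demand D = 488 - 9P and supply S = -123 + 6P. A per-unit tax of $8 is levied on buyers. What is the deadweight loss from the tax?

Pre-tax equilibrium: P* = 611/15, Q* = 121.4.
Tax on buyers shifts demand to D = 488 − 9(P + 8) = 416 - 9P.
416 - 9P = -123 + 6P gives seller price Ps = 539/15; buyers pay Pb = 539/15 + 8 = 659/15.
New quantity: Q = 488 − 9(659/15) = 92.6.
DWL = ½ × 8 × (121.4 − 92.6) = 115.2.

Deadweight loss = 115.2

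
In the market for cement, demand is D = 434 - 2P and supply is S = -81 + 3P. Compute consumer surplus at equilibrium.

Equilibrium: 434 - 2P = -81 + 3P gives P* = 103, Q* = 228.
Demand choke price (D = 0): P = 217.
CS = ½(217 − 103)(228) = 12996.

Consumer surplus = 12996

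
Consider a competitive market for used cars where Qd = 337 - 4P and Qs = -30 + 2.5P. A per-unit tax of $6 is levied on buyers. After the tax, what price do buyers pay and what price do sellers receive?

Buyers pay 764/13, sellers receive 686/13

Pre-tax equilibrium: P* = 734/13, Q* = 1445/13.
Tax on buyers shifts demand to Qd = 337 − 4(P + 6) = 313 - 4P.
313 - 4P = -30 + 2.5P gives seller price Ps = 686/13; buyers pay Pb = 686/13 + 6 = 764/13.
New quantity: Q = 337 − 4(764/13) = 1325/13.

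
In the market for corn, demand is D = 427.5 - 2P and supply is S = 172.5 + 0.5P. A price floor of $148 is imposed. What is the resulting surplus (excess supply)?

Surplus = 115

Equilibrium price would be P* = 102, so the floor at 148 binds.
At P = 148: D = 131.5, S = 246.5.
Surplus = 246.5 − 131.5 = 115.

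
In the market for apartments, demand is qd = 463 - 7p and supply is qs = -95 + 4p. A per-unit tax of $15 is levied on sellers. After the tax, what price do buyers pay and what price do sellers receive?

Pre-tax equilibrium: p* = 558/11, q* = 1187/11.
Tax on sellers shifts supply to qs = -95 + 4(p − 15) = -155 + 4p.
463 - 7p = -155 + 4p gives buyer price pb = 618/11; sellers receive ps = 618/11 − 15 = 453/11.
New quantity: q = 463 − 7(618/11) = 767/11.

Buyers pay 618/11, sellers receive 453/11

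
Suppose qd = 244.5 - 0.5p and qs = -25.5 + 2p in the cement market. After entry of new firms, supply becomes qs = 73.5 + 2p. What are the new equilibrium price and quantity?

Original equilibrium: p* = 108, q* = 190.5.
New equilibrium: 244.5 - 0.5p = 73.5 + 2p, so 171 = 2.5p and p' = 68.4; q' = 244.5 − 0.5(68.4) = 210.3.

p' = 68.4, q' = 210.3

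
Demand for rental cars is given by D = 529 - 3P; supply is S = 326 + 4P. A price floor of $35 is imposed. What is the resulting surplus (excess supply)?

Equilibrium price would be P* = 29, so the floor at 35 binds.
At P = 35: D = 424, S = 466.
Surplus = 466 − 424 = 42.

Surplus = 42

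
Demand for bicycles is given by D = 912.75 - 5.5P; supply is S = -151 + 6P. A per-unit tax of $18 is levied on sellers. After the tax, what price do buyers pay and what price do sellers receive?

Pre-tax equilibrium: P* = 92.5, Q* = 404.
Tax on sellers shifts supply to S = -151 + 6(P − 18) = -259 + 6P.
912.75 - 5.5P = -259 + 6P gives buyer price Pb = 4687/46; sellers receive Ps = 4687/46 − 18 = 3859/46.
New quantity: Q = 912.75 − 5.5(4687/46) = 8104/23.

Buyers pay 4687/46, sellers receive 3859/46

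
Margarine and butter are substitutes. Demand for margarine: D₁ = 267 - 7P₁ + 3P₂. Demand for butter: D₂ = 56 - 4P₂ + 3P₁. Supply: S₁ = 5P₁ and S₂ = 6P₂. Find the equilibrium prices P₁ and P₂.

Market 1: 267 - 7P₁ + 3P₂ = 5P₁ → 12P₁ - 3P₂ = 267.
Market 2: 10P₂ - 3P₁ = 56.
Eliminating P₂: 10×(1) + 3×(2) gives 111P₁ = 2838, so P₁ = 946/37.
Back-substitute into (2): P₂ = (56 + 3×946/37) / 10 = 491/37.

P₁ = 946/37, P₂ = 491/37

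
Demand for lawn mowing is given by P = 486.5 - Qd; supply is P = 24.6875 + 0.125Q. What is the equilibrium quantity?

Set the two price expressions equal: 486.5 - Q = 24.6875 + 0.125Q.
461.8125 = 1.125Q, so Q* = 410.5.
P* = 486.5 − (1)(410.5) = 76.

Q* = 410.5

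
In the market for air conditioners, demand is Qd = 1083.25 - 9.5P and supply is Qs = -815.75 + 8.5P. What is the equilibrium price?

P* = 105.5

Set Qd = Qs: 1083.25 - 9.5P = -815.75 + 8.5P.
1899 = 18P, so P* = 105.5.
Q* = 1083.25 − 9.5(105.5) = 81.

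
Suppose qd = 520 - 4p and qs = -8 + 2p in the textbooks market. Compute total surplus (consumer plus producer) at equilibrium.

Equilibrium: 520 - 4p = -8 + 2p gives p* = 88, q* = 168.
Demand choke price: p = 130; supply starts at p = 4.
CS = ½(130 − 88)(168) = 3528; PS = ½(88 − 4)(168) = 7056.

Total surplus = 10584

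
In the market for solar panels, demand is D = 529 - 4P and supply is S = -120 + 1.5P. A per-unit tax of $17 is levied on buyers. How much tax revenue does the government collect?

Tax revenue = 7191/11

Pre-tax equilibrium: P* = 118, Q* = 57.
Tax on buyers shifts demand to D = 529 − 4(P + 17) = 461 - 4P.
461 - 4P = -120 + 1.5P gives seller price Ps = 1162/11; buyers pay Pb = 1162/11 + 17 = 1349/11.
New quantity: Q = 529 − 4(1349/11) = 423/11.
Revenue = 17 × 423/11 = 7191/11.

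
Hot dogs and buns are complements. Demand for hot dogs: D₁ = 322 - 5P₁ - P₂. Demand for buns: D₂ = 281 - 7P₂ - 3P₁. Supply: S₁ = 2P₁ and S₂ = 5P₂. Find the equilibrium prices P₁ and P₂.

Market 1: 322 - 5P₁ - P₂ = 2P₁ → 7P₁ + P₂ = 322.
Market 2: 12P₂ + 3P₁ = 281.
Eliminating P₂: 12×(1) − 1×(2) gives 81P₁ = 3583, so P₁ = 3583/81.
Back-substitute into (2): P₂ = (281 − 3×3583/81) / 12 = 1001/81.

P₁ = 3583/81, P₂ = 1001/81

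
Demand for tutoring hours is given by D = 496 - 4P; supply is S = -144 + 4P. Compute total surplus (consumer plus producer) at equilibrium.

Total surplus = 7744

Equilibrium: 496 - 4P = -144 + 4P gives P* = 80, Q* = 176.
Demand choke price: P = 124; supply starts at P = 36.
CS = ½(124 − 80)(176) = 3872; PS = ½(80 − 36)(176) = 3872.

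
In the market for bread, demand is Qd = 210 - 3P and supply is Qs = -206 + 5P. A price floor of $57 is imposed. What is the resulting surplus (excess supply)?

Equilibrium price would be P* = 52, so the floor at 57 binds.
At P = 57: Qd = 39, Qs = 79.
Surplus = 79 − 39 = 40.

Surplus = 40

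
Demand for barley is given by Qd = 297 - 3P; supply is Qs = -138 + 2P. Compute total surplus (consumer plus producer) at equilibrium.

Total surplus = 540

Equilibrium: 297 - 3P = -138 + 2P gives P* = 87, Q* = 36.
Demand choke price: P = 99; supply starts at P = 69.
CS = ½(99 − 87)(36) = 216; PS = ½(87 − 69)(36) = 324.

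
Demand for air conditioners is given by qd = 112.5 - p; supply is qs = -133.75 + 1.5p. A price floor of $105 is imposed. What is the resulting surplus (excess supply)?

Equilibrium price would be p* = 98.5, so the floor at 105 binds.
At p = 105: qd = 7.5, qs = 23.75.
Surplus = 23.75 − 7.5 = 16.25.

Surplus = 16.25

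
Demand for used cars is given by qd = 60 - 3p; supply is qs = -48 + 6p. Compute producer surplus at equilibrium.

Producer surplus = 48

Equilibrium: 60 - 3p = -48 + 6p gives p* = 12, q* = 24.
Supply starts at p = 8 (where qs = 0).
PS = ½(12 − 8)(24) = 48.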